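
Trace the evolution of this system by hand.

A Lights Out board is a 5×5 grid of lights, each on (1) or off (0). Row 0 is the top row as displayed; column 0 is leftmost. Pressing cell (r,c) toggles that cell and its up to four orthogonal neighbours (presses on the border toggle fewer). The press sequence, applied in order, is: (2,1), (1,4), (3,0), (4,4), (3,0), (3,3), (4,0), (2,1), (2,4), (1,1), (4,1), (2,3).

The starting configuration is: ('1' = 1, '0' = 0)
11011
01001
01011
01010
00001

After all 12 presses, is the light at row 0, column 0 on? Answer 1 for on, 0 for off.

gen 0: 11011
01001
01011
01010
00001
gen 1: 11011
00001
10111
00010
00001
gen 2: 11010
00010
10110
00010
00001
gen 3: 11010
00010
00110
11010
10001
gen 4: 11010
00010
00110
11011
10010
gen 5: 11010
00010
10110
00011
00010
gen 6: 11010
00010
10100
00100
00000
gen 7: 11010
00010
10100
10100
11000
gen 8: 11010
01010
01000
11100
11000
gen 9: 11010
01011
01011
11101
11000
gen 10: 10010
10111
00011
11101
11000
gen 11: 10010
10111
00011
10101
00100
gen 12: 10010
10101
00100
10111
00100

1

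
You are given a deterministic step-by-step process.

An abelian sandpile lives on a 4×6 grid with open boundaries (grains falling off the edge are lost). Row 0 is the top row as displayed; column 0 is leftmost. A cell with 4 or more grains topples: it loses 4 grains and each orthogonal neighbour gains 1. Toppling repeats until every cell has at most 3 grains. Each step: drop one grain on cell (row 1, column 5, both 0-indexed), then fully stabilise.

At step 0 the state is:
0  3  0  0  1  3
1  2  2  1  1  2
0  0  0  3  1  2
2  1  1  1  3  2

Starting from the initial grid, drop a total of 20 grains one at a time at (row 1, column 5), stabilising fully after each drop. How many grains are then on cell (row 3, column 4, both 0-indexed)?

1

[0] 0  3  0  0  1  3
1  2  2  1  1  2
0  0  0  3  1  2
2  1  1  1  3  2
[1] 0  3  0  0  1  3
1  2  2  1  1  3
0  0  0  3  1  2
2  1  1  1  3  2
[2] 0  3  0  0  2  0
1  2  2  1  2  1
0  0  0  3  1  3
2  1  1  1  3  2
[3] 0  3  0  0  2  0
1  2  2  1  2  2
0  0  0  3  1  3
2  1  1  1  3  2
[4] 0  3  0  0  2  0
1  2  2  1  2  3
0  0  0  3  1  3
2  1  1  1  3  2
[5] 0  3  0  0  2  1
1  2  2  1  3  1
0  0  0  3  2  0
2  1  1  1  3  3
[6] 0  3  0  0  2  1
1  2  2  1  3  2
0  0  0  3  2  0
2  1  1  1  3  3
[7] 0  3  0  0  2  1
1  2  2  1  3  3
0  0  0  3  2  0
2  1  1  1  3  3
[8] 0  3  0  0  3  2
1  2  2  2  0  1
0  0  0  3  3  1
2  1  1  1  3  3
[9] 0  3  0  0  3  2
1  2  2  2  0  2
0  0  0  3  3  1
2  1  1  1  3  3
[10] 0  3  0  0  3  2
1  2  2  2  0  3
0  0  0  3  3  1
2  1  1  1  3  3
[11] 0  3  0  0  3  3
1  2  2  2  1  0
0  0  0  3  3  2
2  1  1  1  3  3
[12] 0  3  0  0  3  3
1  2  2  2  1  1
0  0  0  3  3  2
2  1  1  1  3  3
[13] 0  3  0  0  3  3
1  2  2  2  1  2
0  0  0  3  3  2
2  1  1  1  3  3
[14] 0  3  0  0  3  3
1  2  2  2  1  3
0  0  0  3  3  2
2  1  1  1  3  3
[15] 0  3  0  1  0  1
1  2  2  2  3  1
0  0  0  3  3  3
2  1  1  1  3  3
[16] 0  3  0  1  0  1
1  2  2  2  3  2
0  0  0  3  3  3
2  1  1  1  3  3
[17] 0  3  0  1  0  1
1  2  2  2  3  3
0  0  0  3  3  3
2  1  1  1  3  3
[18] 0  3  0  2  1  2
1  2  3  0  2  2
0  0  1  1  3  2
2  1  1  3  1  1
[19] 0  3  0  2  1  2
1  2  3  0  2  3
0  0  1  1  3  2
2  1  1  3  1  1
[20] 0  3  0  2  1  3
1  2  3  0  3  0
0  0  1  1  3  3
2  1  1  3  1  1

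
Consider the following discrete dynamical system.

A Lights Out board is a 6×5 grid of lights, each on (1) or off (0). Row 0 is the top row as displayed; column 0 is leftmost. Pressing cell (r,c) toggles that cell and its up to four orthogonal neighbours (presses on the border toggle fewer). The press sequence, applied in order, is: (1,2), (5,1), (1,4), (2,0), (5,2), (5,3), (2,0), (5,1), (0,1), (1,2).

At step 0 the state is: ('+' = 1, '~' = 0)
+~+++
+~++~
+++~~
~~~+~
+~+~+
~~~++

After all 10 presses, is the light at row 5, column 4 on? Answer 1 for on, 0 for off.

0

[0] +~+++
+~++~
+++~~
~~~+~
+~+~+
~~~++
[1] +~~++
++~~~
++~~~
~~~+~
+~+~+
~~~++
[2] +~~++
++~~~
++~~~
~~~+~
+++~+
+++++
[3] +~~+~
++~++
++~~+
~~~+~
+++~+
+++++
[4] +~~+~
~+~++
~~~~+
+~~+~
+++~+
+++++
[5] +~~+~
~+~++
~~~~+
+~~+~
++~~+
+~~~+
[6] +~~+~
~+~++
~~~~+
+~~+~
++~++
+~++~
[7] +~~+~
++~++
++~~+
~~~+~
++~++
+~++~
[8] +~~+~
++~++
++~~+
~~~+~
+~~++
~+~+~
[9] ~+++~
+~~++
++~~+
~~~+~
+~~++
~+~+~
[10] ~+~+~
+++~+
+++~+
~~~+~
+~~++
~+~+~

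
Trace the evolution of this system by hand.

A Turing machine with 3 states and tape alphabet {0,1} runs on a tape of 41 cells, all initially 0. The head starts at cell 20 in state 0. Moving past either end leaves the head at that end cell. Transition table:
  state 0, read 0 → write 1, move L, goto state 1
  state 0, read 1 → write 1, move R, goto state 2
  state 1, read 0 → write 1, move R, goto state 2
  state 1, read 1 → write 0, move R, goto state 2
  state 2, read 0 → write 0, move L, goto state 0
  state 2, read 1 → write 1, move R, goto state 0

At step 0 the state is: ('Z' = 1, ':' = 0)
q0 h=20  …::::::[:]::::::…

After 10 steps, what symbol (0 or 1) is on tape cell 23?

[0] q0 h=20  …::::::[:]::::::…
[1] q1 h=19  …::::::[:]Z:::::…
[2] q2 h=20  …:::::Z[Z]::::::…
[3] q0 h=21  …::::ZZ[:]::::::…
[4] q1 h=20  …:::::Z[Z]Z:::::…
[5] q2 h=21  …::::Z:[Z]::::::…
[6] q0 h=22  …:::Z:Z[:]::::::…
[7] q1 h=21  …::::Z:[Z]Z:::::…
[8] q2 h=22  …:::Z::[Z]::::::…
[9] q0 h=23  …::Z::Z[:]::::::…
[10] q1 h=22  …:::Z::[Z]Z:::::…

1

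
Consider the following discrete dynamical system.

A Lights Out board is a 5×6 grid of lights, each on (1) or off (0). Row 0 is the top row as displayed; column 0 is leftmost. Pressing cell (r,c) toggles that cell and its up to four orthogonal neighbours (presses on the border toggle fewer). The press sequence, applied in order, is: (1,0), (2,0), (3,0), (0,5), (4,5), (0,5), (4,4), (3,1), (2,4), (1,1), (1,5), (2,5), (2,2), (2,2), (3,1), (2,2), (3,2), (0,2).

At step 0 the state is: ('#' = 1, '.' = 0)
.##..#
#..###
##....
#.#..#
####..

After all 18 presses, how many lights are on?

13

k=0  .##..#
#..###
##....
#.#..#
####..
k=1  ###..#
.#.###
.#....
#.#..#
####..
k=2  ###..#
##.###
#.....
..#..#
####..
k=3  ###..#
##.###
......
###..#
.###..
k=4  ###.#.
##.##.
......
###..#
.###..
k=5  ###.#.
##.##.
......
###...
.#####
k=6  ###..#
##.###
......
###...
.#####
k=7  ###..#
##.###
......
###.#.
.##...
k=8  ###..#
##.###
.#....
....#.
..#...
k=9  ###..#
##.#.#
.#.###
......
..#...
k=10  #.#..#
..##.#
...###
......
..#...
k=11  #.#...
..###.
...##.
......
..#...
k=12  #.#...
..####
...#.#
.....#
..#...
k=13  #.#...
...###
.##..#
..#..#
..#...
k=14  #.#...
..####
...#.#
.....#
..#...
k=15  #.#...
..####
.#.#.#
###..#
.##...
k=16  #.#...
...###
..#..#
##...#
.##...
k=17  #.#...
...###
.....#
#.##.#
.#....
k=18  ##.#..
..####
.....#
#.##.#
.#....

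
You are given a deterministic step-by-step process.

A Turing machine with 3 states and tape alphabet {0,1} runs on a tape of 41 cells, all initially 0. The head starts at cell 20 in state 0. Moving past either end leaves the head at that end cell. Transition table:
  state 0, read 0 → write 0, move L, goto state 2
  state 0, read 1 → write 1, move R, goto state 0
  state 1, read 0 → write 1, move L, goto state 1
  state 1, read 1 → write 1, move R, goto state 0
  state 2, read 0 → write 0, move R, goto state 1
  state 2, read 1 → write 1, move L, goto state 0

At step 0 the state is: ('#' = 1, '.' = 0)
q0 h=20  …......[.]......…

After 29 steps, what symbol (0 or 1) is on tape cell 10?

1

k=0  q0 h=20  …......[.]......…
k=1  q2 h=19  …......[.]......…
k=2  q1 h=20  …......[.]......…
k=3  q1 h=19  …......[.]#.....…
k=4  q1 h=18  …......[.]##....…
k=5  q1 h=17  …......[.]###...…
k=6  q1 h=16  …......[.]####..…
k=7  q1 h=15  …......[.]#####.…
k=8  q1 h=14  …......[.]######…
k=9  q1 h=13  …......[.]######…
k=10  q1 h=12  …......[.]######…
k=11  q1 h=11  …......[.]######…
k=12  q1 h=10  …......[.]######…
k=13  q1 h= 9  …......[.]######…
k=14  q1 h= 8  …......[.]######…
k=15  q1 h= 7  …......[.]######…
k=16  q1 h= 6  |......[.]######…
k=17  q1 h= 5  |.....[.]######…
k=18  q1 h= 4  |....[.]######…
k=19  q1 h= 3  |...[.]######…
k=20  q1 h= 2  |..[.]######…
k=21  q1 h= 1  |.[.]######…
k=22  q1 h= 0  |[.]######…
k=23  q1 h= 0  |[#]######…
k=24  q0 h= 1  |#[#]######…
k=25  q0 h= 2  |##[#]######…
k=26  q0 h= 3  |###[#]######…
k=27  q0 h= 4  |####[#]######…
k=28  q0 h= 5  |#####[#]######…
k=29  q0 h= 6  |######[#]######…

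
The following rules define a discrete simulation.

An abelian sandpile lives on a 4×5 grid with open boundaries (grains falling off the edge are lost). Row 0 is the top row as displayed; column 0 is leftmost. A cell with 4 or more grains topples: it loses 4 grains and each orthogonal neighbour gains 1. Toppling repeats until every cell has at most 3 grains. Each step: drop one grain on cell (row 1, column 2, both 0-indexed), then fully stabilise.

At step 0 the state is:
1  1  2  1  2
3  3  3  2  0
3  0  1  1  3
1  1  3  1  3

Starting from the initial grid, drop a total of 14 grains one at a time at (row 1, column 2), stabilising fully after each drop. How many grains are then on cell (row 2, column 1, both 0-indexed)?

2

t=0: 1  1  2  1  2
3  3  3  2  0
3  0  1  1  3
1  1  3  1  3
t=1: 2  2  3  1  2
1  1  1  3  0
0  2  2  1  3
2  1  3  1  3
t=2: 2  2  3  1  2
1  1  2  3  0
0  2  2  1  3
2  1  3  1  3
t=3: 2  2  3  1  2
1  1  3  3  0
0  2  2  1  3
2  1  3  1  3
t=4: 2  3  0  3  2
1  2  2  0  1
0  2  3  2  3
2  1  3  1  3
t=5: 2  3  0  3  2
1  2  3  0  1
0  2  3  2  3
2  1  3  1  3
t=6: 2  3  1  3  2
1  3  1  1  1
0  3  1  3  3
2  2  0  2  3
t=7: 2  3  1  3  2
1  3  2  1  1
0  3  1  3  3
2  2  0  2  3
t=8: 2  3  1  3  2
1  3  3  1  1
0  3  1  3  3
2  2  0  2  3
t=9: 3  0  3  3  2
2  2  1  2  1
1  0  3  3  3
2  3  0  2  3
t=10: 3  0  3  3  2
2  2  2  2  1
1  0  3  3  3
2  3  0  2  3
t=11: 3  0  3  3  2
2  2  3  2  1
1  0  3  3  3
2  3  0  2  3
t=12: 3  1  1  1  3
2  3  3  1  3
1  1  1  3  1
2  3  2  0  1
t=13: 3  2  2  1  3
3  0  1  2  3
1  2  2  3  1
2  3  2  0  1
t=14: 3  2  2  1  3
3  0  2  2  3
1  2  2  3  1
2  3  2  0  1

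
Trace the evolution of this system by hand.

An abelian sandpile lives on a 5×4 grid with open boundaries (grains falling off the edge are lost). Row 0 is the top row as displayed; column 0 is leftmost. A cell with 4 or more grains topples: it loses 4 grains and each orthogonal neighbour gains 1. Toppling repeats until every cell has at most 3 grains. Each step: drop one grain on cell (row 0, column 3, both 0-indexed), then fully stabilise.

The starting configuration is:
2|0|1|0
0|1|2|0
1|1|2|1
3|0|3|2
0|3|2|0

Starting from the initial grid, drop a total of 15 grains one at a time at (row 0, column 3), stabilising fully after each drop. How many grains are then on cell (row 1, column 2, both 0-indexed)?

0) 2|0|1|0
0|1|2|0
1|1|2|1
3|0|3|2
0|3|2|0
1) 2|0|1|1
0|1|2|0
1|1|2|1
3|0|3|2
0|3|2|0
2) 2|0|1|2
0|1|2|0
1|1|2|1
3|0|3|2
0|3|2|0
3) 2|0|1|3
0|1|2|0
1|1|2|1
3|0|3|2
0|3|2|0
4) 2|0|2|0
0|1|2|1
1|1|2|1
3|0|3|2
0|3|2|0
5) 2|0|2|1
0|1|2|1
1|1|2|1
3|0|3|2
0|3|2|0
6) 2|0|2|2
0|1|2|1
1|1|2|1
3|0|3|2
0|3|2|0
7) 2|0|2|3
0|1|2|1
1|1|2|1
3|0|3|2
0|3|2|0
8) 2|0|3|0
0|1|2|2
1|1|2|1
3|0|3|2
0|3|2|0
9) 2|0|3|1
0|1|2|2
1|1|2|1
3|0|3|2
0|3|2|0
10) 2|0|3|2
0|1|2|2
1|1|2|1
3|0|3|2
0|3|2|0
11) 2|0|3|3
0|1|2|2
1|1|2|1
3|0|3|2
0|3|2|0
12) 2|1|0|1
0|1|3|3
1|1|2|1
3|0|3|2
0|3|2|0
13) 2|1|0|2
0|1|3|3
1|1|2|1
3|0|3|2
0|3|2|0
14) 2|1|0|3
0|1|3|3
1|1|2|1
3|0|3|2
0|3|2|0
15) 2|1|2|1
0|2|0|1
1|1|3|2
3|0|3|2
0|3|2|0

0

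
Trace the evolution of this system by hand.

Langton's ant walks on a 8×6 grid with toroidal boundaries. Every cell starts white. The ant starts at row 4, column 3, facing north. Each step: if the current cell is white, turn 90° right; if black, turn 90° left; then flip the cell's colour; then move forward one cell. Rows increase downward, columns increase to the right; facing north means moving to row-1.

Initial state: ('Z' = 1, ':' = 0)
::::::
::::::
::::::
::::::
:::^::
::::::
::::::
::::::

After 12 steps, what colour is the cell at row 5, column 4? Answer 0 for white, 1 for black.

step 0: ::::::
::::::
::::::
::::::
:::^::
::::::
::::::
::::::
step 1: ::::::
::::::
::::::
::::::
:::Z>:
::::::
::::::
::::::
step 2: ::::::
::::::
::::::
::::::
:::ZZ:
::::v:
::::::
::::::
step 3: ::::::
::::::
::::::
::::::
:::ZZ:
:::<Z:
::::::
::::::
step 4: ::::::
::::::
::::::
::::::
:::^Z:
:::ZZ:
::::::
::::::
step 5: ::::::
::::::
::::::
::::::
::<:Z:
:::ZZ:
::::::
::::::
step 6: ::::::
::::::
::::::
::^:::
::Z:Z:
:::ZZ:
::::::
::::::
step 7: ::::::
::::::
::::::
::Z>::
::Z:Z:
:::ZZ:
::::::
::::::
step 8: ::::::
::::::
::::::
::ZZ::
::ZvZ:
:::ZZ:
::::::
::::::
step 9: ::::::
::::::
::::::
::ZZ::
::<ZZ:
:::ZZ:
::::::
::::::
step 10: ::::::
::::::
::::::
::ZZ::
:::ZZ:
::vZZ:
::::::
::::::
step 11: ::::::
::::::
::::::
::ZZ::
:::ZZ:
:<ZZZ:
::::::
::::::
step 12: ::::::
::::::
::::::
::ZZ::
:^:ZZ:
:ZZZZ:
::::::
::::::

1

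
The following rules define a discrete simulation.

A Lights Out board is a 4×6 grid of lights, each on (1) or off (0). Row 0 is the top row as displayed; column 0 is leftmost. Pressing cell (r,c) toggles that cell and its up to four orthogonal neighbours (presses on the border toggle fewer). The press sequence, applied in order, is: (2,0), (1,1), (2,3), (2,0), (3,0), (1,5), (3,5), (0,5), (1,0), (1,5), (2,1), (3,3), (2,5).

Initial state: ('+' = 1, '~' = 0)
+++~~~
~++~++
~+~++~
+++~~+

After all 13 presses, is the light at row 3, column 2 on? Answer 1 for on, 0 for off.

[0] +++~~~
~++~++
~+~++~
+++~~+
[1] +++~~~
+++~++
+~~++~
~++~~+
[2] +~+~~~
~~~~++
++~++~
~++~~+
[3] +~+~~~
~~~+++
+++~~~
~+++~+
[4] +~+~~~
+~~+++
~~+~~~
++++~+
[5] +~+~~~
+~~+++
+~+~~~
~~++~+
[6] +~+~~+
+~~+~~
+~+~~+
~~++~+
[7] +~+~~+
+~~+~~
+~+~~~
~~+++~
[8] +~+~+~
+~~+~+
+~+~~~
~~+++~
[9] ~~+~+~
~+~+~+
~~+~~~
~~+++~
[10] ~~+~++
~+~++~
~~+~~+
~~+++~
[11] ~~+~++
~~~++~
++~~~+
~++++~
[12] ~~+~++
~~~++~
++~+~+
~+~~~~
[13] ~~+~++
~~~+++
++~++~
~+~~~+

0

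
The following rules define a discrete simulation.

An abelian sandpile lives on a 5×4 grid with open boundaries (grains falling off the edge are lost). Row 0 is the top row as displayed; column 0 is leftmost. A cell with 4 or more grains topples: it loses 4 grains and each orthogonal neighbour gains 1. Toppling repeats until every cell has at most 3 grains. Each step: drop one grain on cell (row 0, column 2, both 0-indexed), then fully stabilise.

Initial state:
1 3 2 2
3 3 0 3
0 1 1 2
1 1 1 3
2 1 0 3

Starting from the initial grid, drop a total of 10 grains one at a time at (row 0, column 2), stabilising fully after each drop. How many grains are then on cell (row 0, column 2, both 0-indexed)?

3

step 0: 1 3 2 2
3 3 0 3
0 1 1 2
1 1 1 3
2 1 0 3
step 1: 1 3 3 2
3 3 0 3
0 1 1 2
1 1 1 3
2 1 0 3
step 2: 3 1 1 3
0 1 2 3
1 2 1 2
1 1 1 3
2 1 0 3
step 3: 3 1 2 3
0 1 2 3
1 2 1 2
1 1 1 3
2 1 0 3
step 4: 3 1 3 3
0 1 2 3
1 2 1 2
1 1 1 3
2 1 0 3
step 5: 3 2 2 1
0 2 0 1
1 2 2 3
1 1 1 3
2 1 0 3
step 6: 3 2 3 1
0 2 0 1
1 2 2 3
1 1 1 3
2 1 0 3
step 7: 3 3 0 2
0 2 1 1
1 2 2 3
1 1 1 3
2 1 0 3
step 8: 3 3 1 2
0 2 1 1
1 2 2 3
1 1 1 3
2 1 0 3
step 9: 3 3 2 2
0 2 1 1
1 2 2 3
1 1 1 3
2 1 0 3
step 10: 3 3 3 2
0 2 1 1
1 2 2 3
1 1 1 3
2 1 0 3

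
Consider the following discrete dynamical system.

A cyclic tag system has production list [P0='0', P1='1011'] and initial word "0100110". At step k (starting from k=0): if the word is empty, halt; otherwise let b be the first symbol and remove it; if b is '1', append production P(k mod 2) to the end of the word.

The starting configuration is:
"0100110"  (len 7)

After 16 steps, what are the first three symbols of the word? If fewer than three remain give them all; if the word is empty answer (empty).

101

gen 0: "0100110"  (len 7)
gen 1: "100110"  (len 6)
gen 2: "001101011"  (len 9)
gen 3: "01101011"  (len 8)
gen 4: "1101011"  (len 7)
gen 5: "1010110"  (len 7)
gen 6: "0101101011"  (len 10)
gen 7: "101101011"  (len 9)
gen 8: "011010111011"  (len 12)
gen 9: "11010111011"  (len 11)
gen 10: "10101110111011"  (len 14)
gen 11: "01011101110110"  (len 14)
gen 12: "1011101110110"  (len 13)
gen 13: "0111011101100"  (len 13)
gen 14: "111011101100"  (len 12)
gen 15: "110111011000"  (len 12)
gen 16: "101110110001011"  (len 15)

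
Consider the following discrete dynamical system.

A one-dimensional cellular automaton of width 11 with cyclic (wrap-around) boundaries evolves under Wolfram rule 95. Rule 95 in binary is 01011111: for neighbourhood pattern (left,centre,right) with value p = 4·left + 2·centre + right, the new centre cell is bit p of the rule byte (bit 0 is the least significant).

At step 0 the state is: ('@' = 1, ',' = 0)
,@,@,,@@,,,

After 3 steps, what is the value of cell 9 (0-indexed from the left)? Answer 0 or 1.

0) ,@,@,,@@,,,
1) @@,@@@@@@@@
2) ,@,@,,,,,,,
3) @@,@@@@@@@@

1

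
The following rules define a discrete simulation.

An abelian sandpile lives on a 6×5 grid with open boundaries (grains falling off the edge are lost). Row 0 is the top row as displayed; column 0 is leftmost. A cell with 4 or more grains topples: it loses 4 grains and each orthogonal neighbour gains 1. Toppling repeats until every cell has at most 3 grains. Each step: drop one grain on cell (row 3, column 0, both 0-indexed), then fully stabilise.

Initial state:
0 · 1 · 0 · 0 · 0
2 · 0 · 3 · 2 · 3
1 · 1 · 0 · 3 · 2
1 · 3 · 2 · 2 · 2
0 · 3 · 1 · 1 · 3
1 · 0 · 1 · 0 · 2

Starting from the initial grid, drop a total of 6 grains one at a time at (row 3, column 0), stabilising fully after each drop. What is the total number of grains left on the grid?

44

t=0: 0 · 1 · 0 · 0 · 0
2 · 0 · 3 · 2 · 3
1 · 1 · 0 · 3 · 2
1 · 3 · 2 · 2 · 2
0 · 3 · 1 · 1 · 3
1 · 0 · 1 · 0 · 2
t=1: 0 · 1 · 0 · 0 · 0
2 · 0 · 3 · 2 · 3
1 · 1 · 0 · 3 · 2
2 · 3 · 2 · 2 · 2
0 · 3 · 1 · 1 · 3
1 · 0 · 1 · 0 · 2
t=2: 0 · 1 · 0 · 0 · 0
2 · 0 · 3 · 2 · 3
1 · 1 · 0 · 3 · 2
3 · 3 · 2 · 2 · 2
0 · 3 · 1 · 1 · 3
1 · 0 · 1 · 0 · 2
t=3: 0 · 1 · 0 · 0 · 0
2 · 0 · 3 · 2 · 3
2 · 2 · 0 · 3 · 2
1 · 1 · 3 · 2 · 2
2 · 0 · 2 · 1 · 3
1 · 1 · 1 · 0 · 2
t=4: 0 · 1 · 0 · 0 · 0
2 · 0 · 3 · 2 · 3
2 · 2 · 0 · 3 · 2
2 · 1 · 3 · 2 · 2
2 · 0 · 2 · 1 · 3
1 · 1 · 1 · 0 · 2
t=5: 0 · 1 · 0 · 0 · 0
2 · 0 · 3 · 2 · 3
2 · 2 · 0 · 3 · 2
3 · 1 · 3 · 2 · 2
2 · 0 · 2 · 1 · 3
1 · 1 · 1 · 0 · 2
t=6: 0 · 1 · 0 · 0 · 0
2 · 0 · 3 · 2 · 3
3 · 2 · 0 · 3 · 2
0 · 2 · 3 · 2 · 2
3 · 0 · 2 · 1 · 3
1 · 1 · 1 · 0 · 2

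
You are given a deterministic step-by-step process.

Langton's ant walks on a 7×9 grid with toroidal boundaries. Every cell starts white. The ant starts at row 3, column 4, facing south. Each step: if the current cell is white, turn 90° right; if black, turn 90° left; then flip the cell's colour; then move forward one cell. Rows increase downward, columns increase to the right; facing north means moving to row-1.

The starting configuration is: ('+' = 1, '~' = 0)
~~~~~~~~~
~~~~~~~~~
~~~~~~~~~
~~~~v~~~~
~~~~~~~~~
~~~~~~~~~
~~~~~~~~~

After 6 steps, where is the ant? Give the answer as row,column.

4,5

[0] ~~~~~~~~~
~~~~~~~~~
~~~~~~~~~
~~~~v~~~~
~~~~~~~~~
~~~~~~~~~
~~~~~~~~~
[1] ~~~~~~~~~
~~~~~~~~~
~~~~~~~~~
~~~<+~~~~
~~~~~~~~~
~~~~~~~~~
~~~~~~~~~
[2] ~~~~~~~~~
~~~~~~~~~
~~~^~~~~~
~~~++~~~~
~~~~~~~~~
~~~~~~~~~
~~~~~~~~~
[3] ~~~~~~~~~
~~~~~~~~~
~~~+>~~~~
~~~++~~~~
~~~~~~~~~
~~~~~~~~~
~~~~~~~~~
[4] ~~~~~~~~~
~~~~~~~~~
~~~++~~~~
~~~+v~~~~
~~~~~~~~~
~~~~~~~~~
~~~~~~~~~
[5] ~~~~~~~~~
~~~~~~~~~
~~~++~~~~
~~~+~>~~~
~~~~~~~~~
~~~~~~~~~
~~~~~~~~~
[6] ~~~~~~~~~
~~~~~~~~~
~~~++~~~~
~~~+~+~~~
~~~~~v~~~
~~~~~~~~~
~~~~~~~~~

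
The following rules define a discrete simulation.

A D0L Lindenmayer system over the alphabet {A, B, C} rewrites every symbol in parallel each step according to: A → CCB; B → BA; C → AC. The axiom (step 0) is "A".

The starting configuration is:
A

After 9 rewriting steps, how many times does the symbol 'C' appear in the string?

1016

k=0  A
k=1  CCB
k=2  ACACBA
k=3  CCBACCCBACBACCB
k=4  ACACBACCBACACACBACCBACBACCBACACBA
k=5  CCBACCCBACBACCBACACBACCBACCCBACCCBACBACCBACACBACCBACBACCBACACBACCBACCCBACBACCB
k=6  ACACBACCBACACACBACCBACBACCBACACBACCBACCCBACBACCBACACBACCBA…ACCBACACBACCBACCCBACBACCBACACBACCBACACACBACCBACBACCBACACBA  (len 177)
k=7  CCBACCCBACBACCBACACBACCBACCCBACCCBACBACCBACACBACCBACBACCBA…ACCBACCCBACCCBACBACCBACACBACCBACBACCBACACBACCBACCCBACBACCB  (len 411)
k=8  ACACBACCBACACACBACCBACBACCBACACBACCBACCCBACBACCBACACBACCBA…ACCBACACBACCBACCCBACBACCBACACBACCBACACACBACCBACBACCBACACBA  (len 942)
k=9  CCBACCCBACBACCBACACBACCBACCCBACCCBACBACCBACACBACCBACBACCBA…ACCBACCCBACCCBACBACCBACACBACCBACBACCBACACBACCBACCCBACBACCB  (len 2175)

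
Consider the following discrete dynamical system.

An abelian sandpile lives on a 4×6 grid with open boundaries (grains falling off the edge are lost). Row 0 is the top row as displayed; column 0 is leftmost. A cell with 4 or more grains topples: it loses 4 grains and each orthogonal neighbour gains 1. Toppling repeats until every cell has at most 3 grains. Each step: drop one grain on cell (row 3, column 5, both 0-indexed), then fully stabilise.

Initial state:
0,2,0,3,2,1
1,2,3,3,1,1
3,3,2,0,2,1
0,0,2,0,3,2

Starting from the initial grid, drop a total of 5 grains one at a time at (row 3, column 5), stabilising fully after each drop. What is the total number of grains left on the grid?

0) 0,2,0,3,2,1
1,2,3,3,1,1
3,3,2,0,2,1
0,0,2,0,3,2
1) 0,2,0,3,2,1
1,2,3,3,1,1
3,3,2,0,2,1
0,0,2,0,3,3
2) 0,2,0,3,2,1
1,2,3,3,1,1
3,3,2,0,3,2
0,0,2,1,0,1
3) 0,2,0,3,2,1
1,2,3,3,1,1
3,3,2,0,3,2
0,0,2,1,0,2
4) 0,2,0,3,2,1
1,2,3,3,1,1
3,3,2,0,3,2
0,0,2,1,0,3
5) 0,2,0,3,2,1
1,2,3,3,1,1
3,3,2,0,3,3
0,0,2,1,1,0

37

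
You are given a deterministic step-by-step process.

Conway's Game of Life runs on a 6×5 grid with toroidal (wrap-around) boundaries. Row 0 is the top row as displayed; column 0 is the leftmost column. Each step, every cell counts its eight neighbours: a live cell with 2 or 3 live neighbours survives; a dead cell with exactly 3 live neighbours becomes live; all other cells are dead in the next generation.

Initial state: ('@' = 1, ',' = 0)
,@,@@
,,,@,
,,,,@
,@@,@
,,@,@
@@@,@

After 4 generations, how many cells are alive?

gen 0: ,@,@@
,,,@,
,,,,@
,@@,@
,,@,@
@@@,@
gen 1: ,@,,,
@,@@,
@,@,@
,@@,@
,,,,@
,,,,,
gen 2: ,@@,,
@,@@,
,,,,,
,@@,@
@,,@,
,,,,,
gen 3: ,@@@,
,,@@,
@,,,@
@@@@@
@@@@@
,@@,,
gen 4: ,,,,,
@,,,,
,,,,,
,,,,,
,,,,,
,,,,,

1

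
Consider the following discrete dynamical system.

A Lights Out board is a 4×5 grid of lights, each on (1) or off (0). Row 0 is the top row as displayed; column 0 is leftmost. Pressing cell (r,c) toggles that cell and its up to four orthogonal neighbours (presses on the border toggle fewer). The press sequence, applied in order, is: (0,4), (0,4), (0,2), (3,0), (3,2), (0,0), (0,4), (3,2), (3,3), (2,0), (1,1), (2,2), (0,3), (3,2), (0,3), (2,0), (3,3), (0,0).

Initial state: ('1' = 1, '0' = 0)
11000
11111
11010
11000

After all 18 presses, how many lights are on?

k=0  11000
11111
11010
11000
k=1  11011
11110
11010
11000
k=2  11000
11111
11010
11000
k=3  10110
11011
11010
11000
k=4  10110
11011
01010
00000
k=5  10110
11011
01110
01110
k=6  01110
01011
01110
01110
k=7  01101
01010
01110
01110
k=8  01101
01010
01010
00000
k=9  01101
01010
01000
00111
k=10  01101
11010
10000
10111
k=11  00101
00110
11000
10111
k=12  00101
00010
10110
10011
k=13  00010
00000
10110
10011
k=14  00010
00000
10010
11101
k=15  00101
00010
10010
11101
k=16  00101
10010
01010
01101
k=17  00101
10010
01000
01010
k=18  11101
00010
01000
01010

8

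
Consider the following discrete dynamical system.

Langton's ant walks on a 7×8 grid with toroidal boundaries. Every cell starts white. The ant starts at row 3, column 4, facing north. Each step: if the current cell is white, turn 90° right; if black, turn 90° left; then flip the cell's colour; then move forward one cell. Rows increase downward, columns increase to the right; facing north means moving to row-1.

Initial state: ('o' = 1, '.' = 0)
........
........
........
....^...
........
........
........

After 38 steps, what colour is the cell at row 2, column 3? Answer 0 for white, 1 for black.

t=0: ........
........
........
....^...
........
........
........
t=1: ........
........
........
....o>..
........
........
........
t=2: ........
........
........
....oo..
.....v..
........
........
t=3: ........
........
........
....oo..
....<o..
........
........
t=4: ........
........
........
....^o..
....oo..
........
........
t=5: ........
........
........
...<.o..
....oo..
........
........
t=6: ........
........
...^....
...o.o..
....oo..
........
........
t=7: ........
........
...o>...
...o.o..
....oo..
........
........
t=8: ........
........
...oo...
...ovo..
....oo..
........
........
t=9: ........
........
...oo...
...<oo..
....oo..
........
........
t=10: ........
........
...oo...
....oo..
...voo..
........
........
t=11: ........
........
...oo...
....oo..
..<ooo..
........
........
t=12: ........
........
...oo...
..^.oo..
..oooo..
........
........
t=13: ........
........
...oo...
..o>oo..
..oooo..
........
........
t=14: ........
........
...oo...
..oooo..
..ovoo..
........
........
t=15: ........
........
...oo...
..oooo..
..o.>o..
........
........
t=16: ........
........
...oo...
..oo^o..
..o..o..
........
........
t=17: ........
........
...oo...
..o<.o..
..o..o..
........
........
t=18: ........
........
...oo...
..o..o..
..ov.o..
........
........
t=19: ........
........
...oo...
..o..o..
..<o.o..
........
........
t=20: ........
........
...oo...
..o..o..
...o.o..
..v.....
........
t=21: ........
........
...oo...
..o..o..
...o.o..
.<o.....
........
t=22: ........
........
...oo...
..o..o..
.^.o.o..
.oo.....
........
t=23: ........
........
...oo...
..o..o..
.o>o.o..
.oo.....
........
t=24: ........
........
...oo...
..o..o..
.ooo.o..
.ov.....
........
t=25: ........
........
...oo...
..o..o..
.ooo.o..
.o.>....
........
t=26: ........
........
...oo...
..o..o..
.ooo.o..
.o.o....
...v....
t=27: ........
........
...oo...
..o..o..
.ooo.o..
.o.o....
..<o....
t=28: ........
........
...oo...
..o..o..
.ooo.o..
.o^o....
..oo....
t=29: ........
........
...oo...
..o..o..
.ooo.o..
.oo>....
..oo....
t=30: ........
........
...oo...
..o..o..
.oo^.o..
.oo.....
..oo....
t=31: ........
........
...oo...
..o..o..
.o<..o..
.oo.....
..oo....
t=32: ........
........
...oo...
..o..o..
.o...o..
.ov.....
..oo....
t=33: ........
........
...oo...
..o..o..
.o...o..
.o.>....
..oo....
t=34: ........
........
...oo...
..o..o..
.o...o..
.o.o....
..ov....
t=35: ........
........
...oo...
..o..o..
.o...o..
.o.o....
..o.>...
t=36: ....v...
........
...oo...
..o..o..
.o...o..
.o.o....
..o.o...
t=37: ...<o...
........
...oo...
..o..o..
.o...o..
.o.o....
..o.o...
t=38: ...oo...
........
...oo...
..o..o..
.o...o..
.o.o....
..o^o...

1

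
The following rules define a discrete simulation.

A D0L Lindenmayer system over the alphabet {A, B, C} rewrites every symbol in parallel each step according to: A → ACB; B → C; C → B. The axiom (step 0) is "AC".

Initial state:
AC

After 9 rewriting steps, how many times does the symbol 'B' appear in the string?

gen 0: AC
gen 1: ACBB
gen 2: ACBBCC
gen 3: ACBBCCBB
gen 4: ACBBCCBBCC
gen 5: ACBBCCBBCCBB
gen 6: ACBBCCBBCCBBCC
gen 7: ACBBCCBBCCBBCCBB
gen 8: ACBBCCBBCCBBCCBBCC
gen 9: ACBBCCBBCCBBCCBBCCBB

10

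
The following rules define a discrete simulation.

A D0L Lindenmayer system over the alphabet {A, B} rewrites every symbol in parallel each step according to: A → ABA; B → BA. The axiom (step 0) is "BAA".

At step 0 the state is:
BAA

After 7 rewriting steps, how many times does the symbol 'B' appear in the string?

987

0) BAA
1) BAABAABA
2) BAABAABABAABAABABAABA
3) BAABAABABAABAABABAABABAABAABABAABAABABAABABAABAABABAABA
4) BAABAABABAABAABABAABABAABAABABAABAABABAABABAABAABABAABABAA…ABAABABAABABAABAABABAABABAABAABABAABAABABAABABAABAABABAABA  (len 144)
5) BAABAABABAABAABABAABABAABAABABAABAABABAABABAABAABABAABABAA…ABAABABAABABAABAABABAABABAABAABABAABAABABAABABAABAABABAABA  (len 377)
6) BAABAABABAABAABABAABABAABAABABAABAABABAABABAABAABABAABABAA…ABAABABAABABAABAABABAABABAABAABABAABAABABAABABAABAABABAABA  (len 987)
7) BAABAABABAABAABABAABABAABAABABAABAABABAABABAABAABABAABABAA…ABAABABAABABAABAABABAABABAABAABABAABAABABAABABAABAABABAABA  (len 2584)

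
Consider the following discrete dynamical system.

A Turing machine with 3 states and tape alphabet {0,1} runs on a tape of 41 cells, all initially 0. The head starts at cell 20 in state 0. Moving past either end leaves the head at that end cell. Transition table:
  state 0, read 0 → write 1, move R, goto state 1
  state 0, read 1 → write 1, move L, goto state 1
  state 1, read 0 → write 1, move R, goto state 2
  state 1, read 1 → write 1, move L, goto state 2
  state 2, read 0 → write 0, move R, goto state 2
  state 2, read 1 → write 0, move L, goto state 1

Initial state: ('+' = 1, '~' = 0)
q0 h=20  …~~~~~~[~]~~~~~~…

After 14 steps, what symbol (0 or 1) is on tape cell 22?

0

[0] q0 h=20  …~~~~~~[~]~~~~~~…
[1] q1 h=21  …~~~~~+[~]~~~~~~…
[2] q2 h=22  …~~~~++[~]~~~~~~…
[3] q2 h=23  …~~~++~[~]~~~~~~…
[4] q2 h=24  …~~++~~[~]~~~~~~…
[5] q2 h=25  …~++~~~[~]~~~~~~…
[6] q2 h=26  …++~~~~[~]~~~~~~…
[7] q2 h=27  …+~~~~~[~]~~~~~~…
[8] q2 h=28  …~~~~~~[~]~~~~~~…
[9] q2 h=29  …~~~~~~[~]~~~~~~…
[10] q2 h=30  …~~~~~~[~]~~~~~~…
[11] q2 h=31  …~~~~~~[~]~~~~~~…
[12] q2 h=32  …~~~~~~[~]~~~~~~…
[13] q2 h=33  …~~~~~~[~]~~~~~~…
[14] q2 h=34  …~~~~~~[~]~~~~~~|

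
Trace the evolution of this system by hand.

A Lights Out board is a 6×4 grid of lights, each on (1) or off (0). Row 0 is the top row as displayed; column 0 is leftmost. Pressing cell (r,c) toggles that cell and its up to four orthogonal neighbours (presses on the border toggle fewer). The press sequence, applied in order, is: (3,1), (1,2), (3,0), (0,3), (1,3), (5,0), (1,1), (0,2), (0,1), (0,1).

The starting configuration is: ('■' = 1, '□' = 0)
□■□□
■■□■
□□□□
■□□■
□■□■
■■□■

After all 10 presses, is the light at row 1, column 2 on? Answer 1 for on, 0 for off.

k=0  □■□□
■■□■
□□□□
■□□■
□■□■
■■□■
k=1  □■□□
■■□■
□■□□
□■■■
□□□■
■■□■
k=2  □■■□
■□■□
□■■□
□■■■
□□□■
■■□■
k=3  □■■□
■□■□
■■■□
■□■■
■□□■
■■□■
k=4  □■□■
■□■■
■■■□
■□■■
■□□■
■■□■
k=5  □■□□
■□□□
■■■■
■□■■
■□□■
■■□■
k=6  □■□□
■□□□
■■■■
■□■■
□□□■
□□□■
k=7  □□□□
□■■□
■□■■
■□■■
□□□■
□□□■
k=8  □■■■
□■□□
■□■■
■□■■
□□□■
□□□■
k=9  ■□□■
□□□□
■□■■
■□■■
□□□■
□□□■
k=10  □■■■
□■□□
■□■■
■□■■
□□□■
□□□■

0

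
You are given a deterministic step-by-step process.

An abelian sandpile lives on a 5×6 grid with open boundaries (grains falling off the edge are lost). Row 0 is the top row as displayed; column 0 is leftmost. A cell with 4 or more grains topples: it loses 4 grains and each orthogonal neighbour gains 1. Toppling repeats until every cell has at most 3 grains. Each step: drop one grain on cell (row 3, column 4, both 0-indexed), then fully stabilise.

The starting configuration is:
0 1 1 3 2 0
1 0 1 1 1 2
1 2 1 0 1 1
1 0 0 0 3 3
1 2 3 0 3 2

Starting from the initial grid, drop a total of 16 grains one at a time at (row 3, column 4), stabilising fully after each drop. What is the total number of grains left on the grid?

46

t=0: 0 1 1 3 2 0
1 0 1 1 1 2
1 2 1 0 1 1
1 0 0 0 3 3
1 2 3 0 3 2
t=1: 0 1 1 3 2 0
1 0 1 1 1 2
1 2 1 0 2 2
1 0 0 1 2 1
1 2 3 1 1 0
t=2: 0 1 1 3 2 0
1 0 1 1 1 2
1 2 1 0 2 2
1 0 0 1 3 1
1 2 3 1 1 0
t=3: 0 1 1 3 2 0
1 0 1 1 1 2
1 2 1 0 3 2
1 0 0 2 0 2
1 2 3 1 2 0
t=4: 0 1 1 3 2 0
1 0 1 1 1 2
1 2 1 0 3 2
1 0 0 2 1 2
1 2 3 1 2 0
t=5: 0 1 1 3 2 0
1 0 1 1 1 2
1 2 1 0 3 2
1 0 0 2 2 2
1 2 3 1 2 0
t=6: 0 1 1 3 2 0
1 0 1 1 1 2
1 2 1 0 3 2
1 0 0 2 3 2
1 2 3 1 2 0
t=7: 0 1 1 3 2 0
1 0 1 1 2 2
1 2 1 1 0 3
1 0 0 3 1 3
1 2 3 1 3 0
t=8: 0 1 1 3 2 0
1 0 1 1 2 2
1 2 1 1 0 3
1 0 0 3 2 3
1 2 3 1 3 0
t=9: 0 1 1 3 2 0
1 0 1 1 2 2
1 2 1 1 0 3
1 0 0 3 3 3
1 2 3 1 3 0
t=10: 0 1 1 3 2 0
1 0 1 1 2 3
1 2 1 2 2 0
1 0 1 0 3 1
1 2 3 3 0 2
t=11: 0 1 1 3 2 0
1 0 1 1 2 3
1 2 1 2 3 0
1 0 1 1 0 2
1 2 3 3 1 2
t=12: 0 1 1 3 2 0
1 0 1 1 2 3
1 2 1 2 3 0
1 0 1 1 1 2
1 2 3 3 1 2
t=13: 0 1 1 3 2 0
1 0 1 1 2 3
1 2 1 2 3 0
1 0 1 1 2 2
1 2 3 3 1 2
t=14: 0 1 1 3 2 0
1 0 1 1 2 3
1 2 1 2 3 0
1 0 1 1 3 2
1 2 3 3 1 2
t=15: 0 1 1 3 2 0
1 0 1 1 3 3
1 2 1 3 0 1
1 0 1 2 1 3
1 2 3 3 2 2
t=16: 0 1 1 3 2 0
1 0 1 1 3 3
1 2 1 3 0 1
1 0 1 2 2 3
1 2 3 3 2 2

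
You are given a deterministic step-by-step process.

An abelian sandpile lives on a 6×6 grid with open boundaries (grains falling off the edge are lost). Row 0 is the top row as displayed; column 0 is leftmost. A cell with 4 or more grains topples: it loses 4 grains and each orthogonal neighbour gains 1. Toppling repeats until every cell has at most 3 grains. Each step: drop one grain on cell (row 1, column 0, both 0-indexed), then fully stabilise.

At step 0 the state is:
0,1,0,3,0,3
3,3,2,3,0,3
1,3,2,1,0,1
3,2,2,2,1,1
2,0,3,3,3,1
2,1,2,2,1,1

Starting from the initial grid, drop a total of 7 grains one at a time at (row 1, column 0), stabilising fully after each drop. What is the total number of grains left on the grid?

63

[0] 0,1,0,3,0,3
3,3,2,3,0,3
1,3,2,1,0,1
3,2,2,2,1,1
2,0,3,3,3,1
2,1,2,2,1,1
[1] 1,2,0,3,0,3
1,1,3,3,0,3
3,0,3,1,0,1
3,3,2,2,1,1
2,0,3,3,3,1
2,1,2,2,1,1
[2] 1,2,0,3,0,3
2,1,3,3,0,3
3,0,3,1,0,1
3,3,2,2,1,1
2,0,3,3,3,1
2,1,2,2,1,1
[3] 1,2,0,3,0,3
3,1,3,3,0,3
3,0,3,1,0,1
3,3,2,2,1,1
2,0,3,3,3,1
2,1,2,2,1,1
[4] 2,2,0,3,0,3
1,2,3,3,0,3
1,2,3,1,0,1
1,0,3,2,1,1
3,1,3,3,3,1
2,1,2,2,1,1
[5] 2,2,0,3,0,3
2,2,3,3,0,3
1,2,3,1,0,1
1,0,3,2,1,1
3,1,3,3,3,1
2,1,2,2,1,1
[6] 2,2,0,3,0,3
3,2,3,3,0,3
1,2,3,1,0,1
1,0,3,2,1,1
3,1,3,3,3,1
2,1,2,2,1,1
[7] 3,2,0,3,0,3
0,3,3,3,0,3
2,2,3,1,0,1
1,0,3,2,1,1
3,1,3,3,3,1
2,1,2,2,1,1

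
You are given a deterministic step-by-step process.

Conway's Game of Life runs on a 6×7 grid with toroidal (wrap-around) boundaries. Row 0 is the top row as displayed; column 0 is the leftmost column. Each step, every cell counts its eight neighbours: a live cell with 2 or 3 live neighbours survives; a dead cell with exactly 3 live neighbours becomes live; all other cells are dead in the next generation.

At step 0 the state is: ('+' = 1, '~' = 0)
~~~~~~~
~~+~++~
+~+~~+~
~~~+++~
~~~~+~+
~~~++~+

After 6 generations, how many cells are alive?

[0] ~~~~~~~
~~+~++~
+~+~~+~
~~~+++~
~~~~+~+
~~~++~+
[1] ~~~~~~~
~+~++++
~++~~~~
~~~+~~~
~~~~~~+
~~~++~~
[2] ~~+~~~~
++~+++~
++~~~+~
~~+~~~~
~~~++~~
~~~~~~~
[3] ~++++~~
+~~+++~
+~~+~+~
~++++~~
~~~+~~~
~~~+~~~
[4] ~+~~~+~
+~~~~+~
+~~~~+~
~+~~~~~
~~~~~~~
~~~~~~~
[5] ~~~~~~+
++~~++~
++~~~~~
~~~~~~~
~~~~~~~
~~~~~~~
[6] +~~~~++
~+~~~+~
++~~~~+
~~~~~~~
~~~~~~~
~~~~~~~

8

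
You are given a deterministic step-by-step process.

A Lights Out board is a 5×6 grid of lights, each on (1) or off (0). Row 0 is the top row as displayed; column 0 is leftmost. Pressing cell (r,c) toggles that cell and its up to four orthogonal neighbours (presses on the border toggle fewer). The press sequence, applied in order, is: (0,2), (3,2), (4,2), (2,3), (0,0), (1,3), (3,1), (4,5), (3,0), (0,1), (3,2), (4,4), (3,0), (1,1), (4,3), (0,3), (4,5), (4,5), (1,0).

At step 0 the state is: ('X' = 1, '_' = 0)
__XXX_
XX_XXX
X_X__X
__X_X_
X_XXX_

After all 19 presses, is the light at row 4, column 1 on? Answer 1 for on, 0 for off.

step 0: __XXX_
XX_XXX
X_X__X
__X_X_
X_XXX_
step 1: _X__X_
XXXXXX
X_X__X
__X_X_
X_XXX_
step 2: _X__X_
XXXXXX
X____X
_X_XX_
X__XX_
step 3: _X__X_
XXXXXX
X____X
_XXXX_
XXX_X_
step 4: _X__X_
XXX_XX
X_XXXX
_XX_X_
XXX_X_
step 5: X___X_
_XX_XX
X_XXXX
_XX_X_
XXX_X_
step 6: X__XX_
_X_X_X
X_X_XX
_XX_X_
XXX_X_
step 7: X__XX_
_X_X_X
XXX_XX
X___X_
X_X_X_
step 8: X__XX_
_X_X_X
XXX_XX
X___XX
X_X__X
step 9: X__XX_
_X_X_X
_XX_XX
_X__XX
__X__X
step 10: _XXXX_
___X_X
_XX_XX
_X__XX
__X__X
step 11: _XXXX_
___X_X
_X__XX
__XXXX
_____X
step 12: _XXXX_
___X_X
_X__XX
__XX_X
___XX_
step 13: _XXXX_
___X_X
XX__XX
XXXX_X
X__XX_
step 14: __XXX_
XXXX_X
X___XX
XXXX_X
X__XX_
step 15: __XXX_
XXXX_X
X___XX
XXX__X
X_X___
step 16: ______
XXX__X
X___XX
XXX__X
X_X___
step 17: ______
XXX__X
X___XX
XXX___
X_X_XX
step 18: ______
XXX__X
X___XX
XXX__X
X_X___
step 19: X_____
__X__X
____XX
XXX__X
X_X___

0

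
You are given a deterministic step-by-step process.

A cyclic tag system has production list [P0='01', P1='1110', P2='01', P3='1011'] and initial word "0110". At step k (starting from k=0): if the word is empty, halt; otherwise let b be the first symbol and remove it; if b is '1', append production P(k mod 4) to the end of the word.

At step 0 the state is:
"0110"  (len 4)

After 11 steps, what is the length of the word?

11

t=0: "0110"  (len 4)
t=1: "110"  (len 3)
t=2: "101110"  (len 6)
t=3: "0111001"  (len 7)
t=4: "111001"  (len 6)
t=5: "1100101"  (len 7)
t=6: "1001011110"  (len 10)
t=7: "00101111001"  (len 11)
t=8: "0101111001"  (len 10)
t=9: "101111001"  (len 9)
t=10: "011110011110"  (len 12)
t=11: "11110011110"  (len 11)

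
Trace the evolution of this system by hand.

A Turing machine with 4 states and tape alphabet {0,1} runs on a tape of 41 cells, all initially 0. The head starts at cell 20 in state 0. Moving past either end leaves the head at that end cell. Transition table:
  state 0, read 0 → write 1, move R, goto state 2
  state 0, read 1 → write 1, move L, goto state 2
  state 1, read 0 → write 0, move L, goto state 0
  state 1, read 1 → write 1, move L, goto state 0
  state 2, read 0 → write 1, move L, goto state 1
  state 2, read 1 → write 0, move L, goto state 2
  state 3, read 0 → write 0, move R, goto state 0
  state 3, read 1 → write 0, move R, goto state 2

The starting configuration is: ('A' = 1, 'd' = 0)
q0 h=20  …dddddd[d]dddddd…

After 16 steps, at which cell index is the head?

12

t=0: q0 h=20  …dddddd[d]dddddd…
t=1: q2 h=21  …dddddA[d]dddddd…
t=2: q1 h=20  …dddddd[A]Addddd…
t=3: q0 h=19  …dddddd[d]AAdddd…
t=4: q2 h=20  …dddddA[A]Addddd…
t=5: q2 h=19  …dddddd[A]dAdddd…
t=6: q2 h=18  …dddddd[d]ddAddd…
t=7: q1 h=17  …dddddd[d]AddAdd…
t=8: q0 h=16  …dddddd[d]dAddAd…
t=9: q2 h=17  …dddddA[d]AddAdd…
t=10: q1 h=16  …dddddd[A]AAddAd…
t=11: q0 h=15  …dddddd[d]AAAddA…
t=12: q2 h=16  …dddddA[A]AAddAd…
t=13: q2 h=15  …dddddd[A]dAAddA…
t=14: q2 h=14  …dddddd[d]ddAAdd…
t=15: q1 h=13  …dddddd[d]AddAAd…
t=16: q0 h=12  …dddddd[d]dAddAA…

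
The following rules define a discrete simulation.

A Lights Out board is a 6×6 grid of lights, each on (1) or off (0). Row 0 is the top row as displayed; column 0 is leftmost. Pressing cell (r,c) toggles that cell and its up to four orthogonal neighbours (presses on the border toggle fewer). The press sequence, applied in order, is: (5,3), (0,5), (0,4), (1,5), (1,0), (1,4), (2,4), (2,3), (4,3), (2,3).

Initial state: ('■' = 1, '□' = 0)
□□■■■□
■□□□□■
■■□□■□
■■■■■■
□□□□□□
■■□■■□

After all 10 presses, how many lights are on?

0) □□■■■□
■□□□□■
■■□□■□
■■■■■■
□□□□□□
■■□■■□
1) □□■■■□
■□□□□■
■■□□■□
■■■■■■
□□□■□□
■■■□□□
2) □□■■□■
■□□□□□
■■□□■□
■■■■■■
□□□■□□
■■■□□□
3) □□■□■□
■□□□■□
■■□□■□
■■■■■■
□□□■□□
■■■□□□
4) □□■□■■
■□□□□■
■■□□■■
■■■■■■
□□□■□□
■■■□□□
5) ■□■□■■
□■□□□■
□■□□■■
■■■■■■
□□□■□□
■■■□□□
6) ■□■□□■
□■□■■□
□■□□□■
■■■■■■
□□□■□□
■■■□□□
7) ■□■□□■
□■□■□□
□■□■■□
■■■■□■
□□□■□□
■■■□□□
8) ■□■□□■
□■□□□□
□■■□□□
■■■□□■
□□□■□□
■■■□□□
9) ■□■□□■
□■□□□□
□■■□□□
■■■■□■
□□■□■□
■■■■□□
10) ■□■□□■
□■□■□□
□■□■■□
■■■□□■
□□■□■□
■■■■□□

18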